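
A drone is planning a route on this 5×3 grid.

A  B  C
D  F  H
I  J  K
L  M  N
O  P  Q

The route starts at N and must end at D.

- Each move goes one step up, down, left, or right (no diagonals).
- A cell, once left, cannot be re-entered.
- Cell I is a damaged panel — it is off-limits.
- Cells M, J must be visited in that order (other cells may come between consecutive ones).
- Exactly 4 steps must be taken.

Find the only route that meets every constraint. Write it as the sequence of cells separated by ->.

The waypoints must appear in the order M, J, with no cell reused.
Route from N: left 1 to M, up 2 to F, left 1 to D — 4 moves in all.
Check: order respected (M at step 1, J at step 2); 4 moves as required.

N -> M -> J -> F -> D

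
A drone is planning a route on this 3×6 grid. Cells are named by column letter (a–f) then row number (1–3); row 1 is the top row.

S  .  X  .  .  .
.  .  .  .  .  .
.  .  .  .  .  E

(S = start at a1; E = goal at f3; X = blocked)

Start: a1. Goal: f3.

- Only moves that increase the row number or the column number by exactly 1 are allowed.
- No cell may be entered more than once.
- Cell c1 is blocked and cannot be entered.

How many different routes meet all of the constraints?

A right/down-only route from a1 to f3 makes exactly 2 down-moves and 5 right-moves in some order.
With no other constraints that would be C(7,2) = 21 routes.
Subtract routes through each blocked cell (inclusion–exclusion for overlaps): − through c1: 10 → 11.
That gives 11 routes.

11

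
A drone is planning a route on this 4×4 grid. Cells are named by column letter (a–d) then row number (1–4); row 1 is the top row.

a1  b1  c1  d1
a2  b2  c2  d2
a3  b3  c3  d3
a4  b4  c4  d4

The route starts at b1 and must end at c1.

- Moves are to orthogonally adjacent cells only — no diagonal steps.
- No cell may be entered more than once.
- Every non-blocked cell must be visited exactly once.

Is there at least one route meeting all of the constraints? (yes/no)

One route that works: b1 → a1 → a2 → a3 → a4 → b4 → b3 → b2 → c2 → c3 → c4 → d4 → d3 → d2 → d1 → c1.

yes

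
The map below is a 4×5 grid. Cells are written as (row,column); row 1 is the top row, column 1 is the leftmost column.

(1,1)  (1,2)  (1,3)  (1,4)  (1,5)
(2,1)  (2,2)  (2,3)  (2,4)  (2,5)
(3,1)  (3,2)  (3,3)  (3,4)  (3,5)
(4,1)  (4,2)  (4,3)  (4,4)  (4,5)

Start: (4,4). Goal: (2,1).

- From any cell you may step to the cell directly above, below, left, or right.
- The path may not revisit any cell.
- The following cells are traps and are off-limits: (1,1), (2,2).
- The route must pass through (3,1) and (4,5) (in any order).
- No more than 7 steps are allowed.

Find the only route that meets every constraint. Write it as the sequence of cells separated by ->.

The budget equals the shortest possible length, so every move has to be on a shortest route through the required cells.
Route from (4,4): right 1 to (4,5), up 1 to (3,5), left 4 to (3,1), up 1 to (2,1) — 7 moves in all.
Check: all required cells visited; 7 ≤ 7 moves.

(4,4) -> (4,5) -> (3,5) -> (3,4) -> (3,3) -> (3,2) -> (3,1) -> (2,1)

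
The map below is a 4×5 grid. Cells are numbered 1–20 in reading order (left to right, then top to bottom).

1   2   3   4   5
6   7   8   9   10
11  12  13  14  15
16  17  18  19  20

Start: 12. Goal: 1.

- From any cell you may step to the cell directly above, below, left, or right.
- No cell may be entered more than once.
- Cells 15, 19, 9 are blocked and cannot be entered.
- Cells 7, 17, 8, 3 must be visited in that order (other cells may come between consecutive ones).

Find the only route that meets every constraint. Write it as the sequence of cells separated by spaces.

The waypoints must appear in the order 7, 17, 8, 3, with no cell reused.
Route from 12: up to 7, left to 6, 2× down (reaching 16), 2× right (reaching 18), 3× up (reaching 3), 2× left (reaching 1) — 11 moves in all.
Check: order respected (7 at step 1, 17 at step 5, 8 at step 8, 3 at step 9).

12 7 6 11 16 17 18 13 8 3 2 1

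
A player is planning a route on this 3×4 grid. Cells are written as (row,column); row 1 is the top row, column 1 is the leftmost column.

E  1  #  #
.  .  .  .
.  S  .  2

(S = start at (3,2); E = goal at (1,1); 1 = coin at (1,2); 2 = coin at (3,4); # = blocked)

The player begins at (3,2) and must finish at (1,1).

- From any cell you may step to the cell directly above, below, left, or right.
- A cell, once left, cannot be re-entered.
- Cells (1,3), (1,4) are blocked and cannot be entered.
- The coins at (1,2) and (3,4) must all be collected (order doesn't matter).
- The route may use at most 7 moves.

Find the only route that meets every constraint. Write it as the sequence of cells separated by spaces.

Any route must reach (1,2) and (3,4) and still end at (1,1) within 7 moves, so the order of the required stops is forced.
Route from (3,2): right 2 to (3,4), up 1 to (2,4), left 2 to (2,2), up 1 to (1,2), left 1 to (1,1) — 7 moves in all.
Check: all required cells visited; 7 ≤ 7 moves.

(3,2) (3,3) (3,4) (2,4) (2,3) (2,2) (1,2) (1,1)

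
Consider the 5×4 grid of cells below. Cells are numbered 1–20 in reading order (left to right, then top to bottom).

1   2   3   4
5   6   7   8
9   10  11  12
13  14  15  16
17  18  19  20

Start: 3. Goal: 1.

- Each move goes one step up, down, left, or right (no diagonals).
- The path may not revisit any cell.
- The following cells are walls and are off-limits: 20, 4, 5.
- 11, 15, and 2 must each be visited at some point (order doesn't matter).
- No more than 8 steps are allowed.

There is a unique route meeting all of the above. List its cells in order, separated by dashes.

The budget equals the shortest possible length, so every move has to be on a shortest route through the required cells.
Route from 3: down 3 to 15, left 1 to 14, up 3 to 2, left 1 to 1 — 8 moves in all.
Check: all required cells visited; 8 ≤ 8 moves.

3 - 7 - 11 - 15 - 14 - 10 - 6 - 2 - 1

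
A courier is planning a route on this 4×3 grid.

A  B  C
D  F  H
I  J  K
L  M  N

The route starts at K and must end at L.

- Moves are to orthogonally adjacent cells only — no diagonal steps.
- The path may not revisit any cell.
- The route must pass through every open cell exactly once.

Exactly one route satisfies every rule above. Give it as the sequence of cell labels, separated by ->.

Need to visit all 12 open cells exactly once, starting at K and ending at L.
Cell A has only two open neighbours (D and B), so the path must pass straight through it: one of those is the cell it's entered from and the other is where it exits.
Route from K: down 1 to N, left 1 to M, up 2 to F, right 1 to H, up 1 to C, left 2 to A, down 3 to L — 11 moves in all.
Check: all 12 open cells covered.

K -> N -> M -> J -> F -> H -> C -> B -> A -> D -> I -> L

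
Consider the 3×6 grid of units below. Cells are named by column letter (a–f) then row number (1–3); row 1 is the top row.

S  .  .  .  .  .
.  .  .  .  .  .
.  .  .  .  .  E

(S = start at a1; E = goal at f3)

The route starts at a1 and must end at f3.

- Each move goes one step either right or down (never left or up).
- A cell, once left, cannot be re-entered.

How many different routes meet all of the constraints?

21

A right/down-only route from a1 to f3 makes exactly 2 down-moves and 5 right-moves in some order.
With no other constraints that would be C(7,2) = 21 routes.
That gives 21 routes.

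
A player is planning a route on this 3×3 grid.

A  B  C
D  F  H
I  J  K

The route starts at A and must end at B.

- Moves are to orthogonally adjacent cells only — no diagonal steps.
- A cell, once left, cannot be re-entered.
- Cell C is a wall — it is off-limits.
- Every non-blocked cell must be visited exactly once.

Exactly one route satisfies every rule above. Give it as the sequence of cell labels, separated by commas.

A, D, I, J, K, H, F, B

Need to visit all 8 open cells exactly once, starting at A and ending at B.
Cell H has only two open neighbours (K and F), so the path must pass straight through it: one of those is the cell it's entered from and the other is where it exits.
Route from A: 2× down (reaching I), 2× right (reaching K), up to H, left to F, up to B — 7 moves in all.
Check: all 8 open cells covered.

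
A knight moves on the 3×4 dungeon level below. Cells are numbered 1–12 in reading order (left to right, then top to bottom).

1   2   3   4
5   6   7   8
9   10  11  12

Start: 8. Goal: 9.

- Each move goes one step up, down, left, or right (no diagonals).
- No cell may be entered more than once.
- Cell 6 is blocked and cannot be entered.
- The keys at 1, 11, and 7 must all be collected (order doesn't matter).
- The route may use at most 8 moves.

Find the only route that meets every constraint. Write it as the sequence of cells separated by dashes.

The 8-move cap with required stops at 1, 11, 7 leaves no slack for detours.
Route from 8: down to 12, left to 11, 2× up (reaching 3), 2× left (reaching 1), 2× down (reaching 9) — 8 moves in all.
Check: all required cells visited; 8 ≤ 8 moves.

8 - 12 - 11 - 7 - 3 - 2 - 1 - 5 - 9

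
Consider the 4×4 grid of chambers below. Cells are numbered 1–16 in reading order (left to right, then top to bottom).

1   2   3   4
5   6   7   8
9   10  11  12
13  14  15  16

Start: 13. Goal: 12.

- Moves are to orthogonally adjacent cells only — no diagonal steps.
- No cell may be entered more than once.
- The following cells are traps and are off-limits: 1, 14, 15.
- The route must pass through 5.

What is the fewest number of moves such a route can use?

Any route passes through 5 somewhere between 13 and 12. Summing Manhattan distances along the two legs (13 → 5 → 12) gives a lower bound of 2 + 4 = 6 moves.
A route of 6 moves achieves this: 13 → 9 → 5 → 6 → 10 → 11 → 12.
Since 6 matches the lower bound, it is optimal.

6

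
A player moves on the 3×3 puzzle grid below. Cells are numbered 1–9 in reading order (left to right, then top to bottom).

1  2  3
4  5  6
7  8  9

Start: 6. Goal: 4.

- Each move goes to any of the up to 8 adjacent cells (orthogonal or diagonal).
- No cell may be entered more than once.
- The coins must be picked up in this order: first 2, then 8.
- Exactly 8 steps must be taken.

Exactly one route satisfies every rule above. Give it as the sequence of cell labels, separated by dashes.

6 - 3 - 2 - 1 - 5 - 9 - 8 - 7 - 4

The waypoints must appear in the order 2, 8, with no cell reused.
Route from 6: up 1 to 3, left 2 to 1, down-right 2 to 9, left 2 to 7, up 1 to 4 — 8 moves in all.
Check: order respected (2 at step 2, 8 at step 6); 8 moves as required.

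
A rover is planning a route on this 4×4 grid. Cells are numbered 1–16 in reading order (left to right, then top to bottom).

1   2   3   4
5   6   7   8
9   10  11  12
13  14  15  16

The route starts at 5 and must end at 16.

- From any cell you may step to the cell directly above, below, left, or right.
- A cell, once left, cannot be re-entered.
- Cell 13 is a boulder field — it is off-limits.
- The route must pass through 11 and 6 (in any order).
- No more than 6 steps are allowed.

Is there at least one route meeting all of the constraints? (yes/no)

yes

One route that works: 5 → 6 → 10 → 11 → 15 → 16.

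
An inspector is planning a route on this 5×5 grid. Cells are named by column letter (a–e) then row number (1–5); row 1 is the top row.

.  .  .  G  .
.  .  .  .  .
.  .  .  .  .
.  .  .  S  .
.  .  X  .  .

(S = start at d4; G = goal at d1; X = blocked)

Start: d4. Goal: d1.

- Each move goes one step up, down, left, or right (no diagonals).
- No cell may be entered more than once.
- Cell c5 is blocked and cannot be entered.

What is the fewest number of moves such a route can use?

The Manhattan distance from d4 to d1 is |4−1| + |4−4| = 3, so at least 3 moves are needed.
A route of 3 moves achieves this: d4 → d3 → d2 → d1.
Since 3 matches the lower bound, it is optimal.

3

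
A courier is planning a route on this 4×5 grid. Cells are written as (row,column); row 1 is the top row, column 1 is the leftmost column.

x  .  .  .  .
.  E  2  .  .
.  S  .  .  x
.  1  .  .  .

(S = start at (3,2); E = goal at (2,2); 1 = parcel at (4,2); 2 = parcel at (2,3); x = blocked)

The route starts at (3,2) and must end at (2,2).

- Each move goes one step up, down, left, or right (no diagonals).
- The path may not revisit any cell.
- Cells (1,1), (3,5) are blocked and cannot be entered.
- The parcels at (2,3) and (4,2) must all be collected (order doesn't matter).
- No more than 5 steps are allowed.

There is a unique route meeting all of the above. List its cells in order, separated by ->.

The 5-move cap with required stops at (2,3), (4,2) leaves no slack for detours.
Route from (3,2): down 1 to (4,2), right 1 to (4,3), up 2 to (2,3), left 1 to (2,2) — 5 moves in all.
Check: all required cells visited; 5 ≤ 5 moves.

(3,2) -> (4,2) -> (4,3) -> (3,3) -> (2,3) -> (2,2)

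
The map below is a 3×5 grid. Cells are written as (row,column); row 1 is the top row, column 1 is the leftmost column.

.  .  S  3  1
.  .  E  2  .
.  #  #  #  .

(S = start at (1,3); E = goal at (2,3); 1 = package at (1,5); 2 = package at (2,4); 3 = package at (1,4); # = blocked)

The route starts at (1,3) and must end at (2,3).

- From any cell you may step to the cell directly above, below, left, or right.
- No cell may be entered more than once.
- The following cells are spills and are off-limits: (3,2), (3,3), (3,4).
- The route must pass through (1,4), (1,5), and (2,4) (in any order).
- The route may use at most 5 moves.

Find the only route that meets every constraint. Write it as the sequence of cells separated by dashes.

The budget equals the shortest possible length, so every move has to be on a shortest route through the required cells.
Route from (1,3): right 2 to (1,5), down 1 to (2,5), left 2 to (2,3) — 5 moves in all.
Check: all required cells visited; 5 ≤ 5 moves.

(1,3) - (1,4) - (1,5) - (2,5) - (2,4) - (2,3)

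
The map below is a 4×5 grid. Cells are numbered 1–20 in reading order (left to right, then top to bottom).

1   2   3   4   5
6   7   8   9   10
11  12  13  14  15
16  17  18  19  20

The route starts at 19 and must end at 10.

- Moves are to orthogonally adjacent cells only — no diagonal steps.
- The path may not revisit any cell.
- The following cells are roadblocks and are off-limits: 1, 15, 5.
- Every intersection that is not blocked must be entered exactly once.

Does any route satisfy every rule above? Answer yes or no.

no

Cell 20 has only one open neighbour but is neither the start nor the goal, so a Hamiltonian route would have to both enter and leave it through the same neighbour — impossible without revisiting.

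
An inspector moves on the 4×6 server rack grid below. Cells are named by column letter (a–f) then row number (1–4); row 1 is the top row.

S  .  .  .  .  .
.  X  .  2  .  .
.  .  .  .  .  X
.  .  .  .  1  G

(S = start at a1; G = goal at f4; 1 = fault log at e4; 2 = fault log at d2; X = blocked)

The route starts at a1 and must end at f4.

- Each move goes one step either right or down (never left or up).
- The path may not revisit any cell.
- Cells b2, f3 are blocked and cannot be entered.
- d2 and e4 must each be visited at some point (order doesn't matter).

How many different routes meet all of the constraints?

A right/down-only route from a1 to f4 makes exactly 3 down-moves and 5 right-moves in some order.
With no other constraints that would be C(8,3) = 56 routes.
A monotone route can only reach the required cells in the order d2, e4, so split there and multiply the segment counts (each segment already excludes blocked cells): a1→d2: 2; d2→e4: 3; e4→f4: 1; product = 6.
That gives 6 routes.

6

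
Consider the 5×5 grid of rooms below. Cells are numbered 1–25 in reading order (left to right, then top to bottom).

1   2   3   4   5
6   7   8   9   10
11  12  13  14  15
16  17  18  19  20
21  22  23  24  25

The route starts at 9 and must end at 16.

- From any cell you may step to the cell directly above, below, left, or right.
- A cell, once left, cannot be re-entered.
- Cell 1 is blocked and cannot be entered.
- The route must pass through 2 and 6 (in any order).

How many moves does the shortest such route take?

Any route passes through 2 and 6 in some order between 9 and 16. Summing Manhattan distances along each leg and taking the cheapest ordering (9 → 2 → 6 → 16) gives a lower bound of 3 + 2 + 2 = 7 moves.
A route of 7 moves achieves this: 9 → 4 → 3 → 2 → 7 → 6 → 11 → 16.
Since 7 matches the lower bound, it is optimal.

7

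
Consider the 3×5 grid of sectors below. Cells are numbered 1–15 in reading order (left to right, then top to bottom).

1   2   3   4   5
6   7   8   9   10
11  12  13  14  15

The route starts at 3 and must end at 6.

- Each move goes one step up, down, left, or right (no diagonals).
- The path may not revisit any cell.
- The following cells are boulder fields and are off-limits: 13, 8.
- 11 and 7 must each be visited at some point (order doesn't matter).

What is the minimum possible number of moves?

5

Any route passes through 11 and 7 in some order between 3 and 6. Summing Manhattan distances along each leg and taking the cheapest ordering (3 → 7 → 11 → 6) gives a lower bound of 2 + 2 + 1 = 5 moves.
A route of 5 moves achieves this: 3 → 2 → 7 → 12 → 11 → 6.
Since 5 matches the lower bound, it is optimal.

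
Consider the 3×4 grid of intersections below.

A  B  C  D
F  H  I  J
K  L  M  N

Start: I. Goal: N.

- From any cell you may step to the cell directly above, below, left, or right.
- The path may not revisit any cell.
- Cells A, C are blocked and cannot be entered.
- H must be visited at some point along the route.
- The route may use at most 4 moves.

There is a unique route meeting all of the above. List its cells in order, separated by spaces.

Any route must reach H and still end at N within 4 moves, so the order of the required stops is forced.
Route from I: left 1 to H, down 1 to L, right 2 to N — 4 moves in all.
Check: all required cells visited; 4 ≤ 4 moves.

I H L M N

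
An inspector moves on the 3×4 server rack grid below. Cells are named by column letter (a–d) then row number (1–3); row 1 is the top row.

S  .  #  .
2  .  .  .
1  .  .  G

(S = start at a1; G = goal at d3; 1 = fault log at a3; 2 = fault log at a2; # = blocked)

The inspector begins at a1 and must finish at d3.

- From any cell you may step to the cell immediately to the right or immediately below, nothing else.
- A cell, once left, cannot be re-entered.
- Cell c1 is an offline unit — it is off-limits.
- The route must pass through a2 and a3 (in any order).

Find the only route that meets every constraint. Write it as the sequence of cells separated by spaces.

Moves only go right or down, so the column and row indices never decrease.
Route from a1: down 2 to a3, right 3 to d3 — 5 moves in all.
Check: all required cells visited.

a1 a2 a3 b3 c3 d3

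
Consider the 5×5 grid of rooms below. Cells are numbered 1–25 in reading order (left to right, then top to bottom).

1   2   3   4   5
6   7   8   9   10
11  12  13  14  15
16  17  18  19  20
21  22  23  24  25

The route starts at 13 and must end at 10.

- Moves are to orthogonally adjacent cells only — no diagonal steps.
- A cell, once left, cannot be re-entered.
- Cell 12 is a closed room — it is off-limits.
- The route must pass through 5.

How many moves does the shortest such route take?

Any route passes through 5 somewhere between 13 and 10. Summing Manhattan distances along the two legs (13 → 5 → 10) gives a lower bound of 4 + 1 = 5 moves.
A route of 5 moves achieves this: 13 → 8 → 3 → 4 → 5 → 10.
Since 5 matches the lower bound, it is optimal.

5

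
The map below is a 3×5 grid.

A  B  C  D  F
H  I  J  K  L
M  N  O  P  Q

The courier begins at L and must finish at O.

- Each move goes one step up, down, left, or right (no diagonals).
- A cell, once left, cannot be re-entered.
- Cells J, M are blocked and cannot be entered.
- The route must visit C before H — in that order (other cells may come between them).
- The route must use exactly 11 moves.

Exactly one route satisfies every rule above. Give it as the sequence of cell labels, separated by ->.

The waypoints must appear in the order C, H, with no cell reused.
Route from L: down 1 to Q, left 1 to P, up 2 to D, left 3 to A, down 1 to H, right 1 to I, down 1 to N, right 1 to O — 11 moves in all.
Check: order respected (C at step 5, H at step 8); 11 moves as required.

L -> Q -> P -> K -> D -> C -> B -> A -> H -> I -> N -> O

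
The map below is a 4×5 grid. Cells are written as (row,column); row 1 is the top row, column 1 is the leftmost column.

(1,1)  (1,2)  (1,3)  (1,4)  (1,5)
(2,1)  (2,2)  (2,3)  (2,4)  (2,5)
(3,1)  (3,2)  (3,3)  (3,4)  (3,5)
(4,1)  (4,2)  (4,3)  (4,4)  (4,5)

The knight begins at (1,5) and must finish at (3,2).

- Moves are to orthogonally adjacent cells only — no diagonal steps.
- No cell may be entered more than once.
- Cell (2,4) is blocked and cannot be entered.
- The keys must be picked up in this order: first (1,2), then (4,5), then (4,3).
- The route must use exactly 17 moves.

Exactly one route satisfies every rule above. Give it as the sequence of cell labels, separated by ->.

(1,5) -> (1,4) -> (1,3) -> (1,2) -> (1,1) -> (2,1) -> (2,2) -> (2,3) -> (3,3) -> (3,4) -> (3,5) -> (4,5) -> (4,4) -> (4,3) -> (4,2) -> (4,1) -> (3,1) -> (3,2)

The waypoints must appear in the order (1,2), (4,5), (4,3), with no cell reused.
Route from (1,5): left 4 to (1,1), down 1 to (2,1), right 2 to (2,3), down 1 to (3,3), right 2 to (3,5), down 1 to (4,5), left 4 to (4,1), up 1 to (3,1), right 1 to (3,2) — 17 moves in all.
Check: order respected ((1,2) at step 3, (4,5) at step 11, (4,3) at step 13); 17 moves as required.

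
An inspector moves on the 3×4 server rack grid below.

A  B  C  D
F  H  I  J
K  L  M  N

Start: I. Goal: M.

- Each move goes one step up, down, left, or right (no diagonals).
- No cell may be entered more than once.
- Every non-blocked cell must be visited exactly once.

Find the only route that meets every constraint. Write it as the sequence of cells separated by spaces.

I H L K F A B C D J N M

Need to visit all 12 open cells exactly once, starting at I and ending at M.
Cell N has only two open neighbours (J and M), so the path must pass straight through it: one of those is the cell it's entered from and the other is where it exits.
Route from I: left 1 to H, down 1 to L, left 1 to K, up 2 to A, right 3 to D, down 2 to N, left 1 to M — 11 moves in all.
Check: all 12 open cells covered.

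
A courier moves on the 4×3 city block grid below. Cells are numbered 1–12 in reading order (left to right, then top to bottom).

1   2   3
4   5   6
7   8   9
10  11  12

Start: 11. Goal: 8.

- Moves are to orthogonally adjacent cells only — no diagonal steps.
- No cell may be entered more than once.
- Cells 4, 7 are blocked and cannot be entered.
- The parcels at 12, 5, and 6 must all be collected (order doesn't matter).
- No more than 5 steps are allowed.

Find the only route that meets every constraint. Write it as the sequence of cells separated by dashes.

11 - 12 - 9 - 6 - 5 - 8

The budget equals the shortest possible length, so every move has to be on a shortest route through the required cells.
Route from 11: right 1 to 12, up 2 to 6, left 1 to 5, down 1 to 8 — 5 moves in all.
Check: all required cells visited; 5 ≤ 5 moves.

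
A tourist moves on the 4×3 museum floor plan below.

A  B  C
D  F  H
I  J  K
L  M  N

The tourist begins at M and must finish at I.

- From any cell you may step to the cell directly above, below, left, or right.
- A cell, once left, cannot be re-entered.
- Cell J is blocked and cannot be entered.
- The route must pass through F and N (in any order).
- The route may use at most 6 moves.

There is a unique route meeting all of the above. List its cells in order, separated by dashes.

M - N - K - H - F - D - I

Any route must reach F and N and still end at I within 6 moves, so the order of the required stops is forced.
Route from M: right 1 to N, up 2 to H, left 2 to D, down 1 to I — 6 moves in all.
Check: all required cells visited; 6 ≤ 6 moves.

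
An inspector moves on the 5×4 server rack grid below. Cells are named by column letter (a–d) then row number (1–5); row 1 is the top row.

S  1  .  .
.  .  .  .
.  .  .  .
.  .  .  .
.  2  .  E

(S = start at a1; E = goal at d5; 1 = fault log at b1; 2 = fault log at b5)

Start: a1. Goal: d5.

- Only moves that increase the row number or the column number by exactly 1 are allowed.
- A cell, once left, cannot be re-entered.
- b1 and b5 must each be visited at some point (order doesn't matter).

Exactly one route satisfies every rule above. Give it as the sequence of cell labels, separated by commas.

Moves only go right or down, so the column and row indices never decrease.
Route from a1: right to b1, 4× down (reaching b5), 2× right (reaching d5) — 7 moves in all.
Check: all required cells visited.

a1, b1, b2, b3, b4, b5, c5, d5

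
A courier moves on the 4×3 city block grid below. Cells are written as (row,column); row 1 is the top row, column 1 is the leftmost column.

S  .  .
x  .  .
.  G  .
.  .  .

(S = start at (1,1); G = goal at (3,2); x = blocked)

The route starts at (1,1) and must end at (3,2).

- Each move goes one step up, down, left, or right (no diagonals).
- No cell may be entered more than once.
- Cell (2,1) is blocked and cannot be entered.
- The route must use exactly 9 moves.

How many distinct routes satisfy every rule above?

2

Need simple routes of exactly 9 moves from (1,1) to (3,2) (Manhattan distance 3, so 3 moves are spent on a detour and 3 undoing it).
Enumerating: (1,1) (1,2) (2,2) (2,3) (3,3) (4,3) (4,2) (4,1) (3,1) (3,2) | (1,1) (1,2) (1,3) (2,3) (3,3) (4,3) (4,2) (4,1) (3,1) (3,2).
That gives 2 routes.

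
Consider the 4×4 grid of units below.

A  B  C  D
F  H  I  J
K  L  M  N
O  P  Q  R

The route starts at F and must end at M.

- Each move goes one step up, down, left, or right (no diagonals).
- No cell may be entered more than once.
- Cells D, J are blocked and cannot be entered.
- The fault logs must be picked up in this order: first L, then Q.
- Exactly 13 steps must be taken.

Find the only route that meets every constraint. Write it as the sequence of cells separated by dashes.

The waypoints must appear in the order L, Q, with no cell reused.
Route from F: up to A, 2× right (reaching C), down to I, left to H, down to L, left to K, down to O, 3× right (reaching R), up to N, left to M — 13 moves in all.
Check: order respected (L at step 6, Q at step 10); 13 moves as required.

F - A - B - C - I - H - L - K - O - P - Q - R - N - M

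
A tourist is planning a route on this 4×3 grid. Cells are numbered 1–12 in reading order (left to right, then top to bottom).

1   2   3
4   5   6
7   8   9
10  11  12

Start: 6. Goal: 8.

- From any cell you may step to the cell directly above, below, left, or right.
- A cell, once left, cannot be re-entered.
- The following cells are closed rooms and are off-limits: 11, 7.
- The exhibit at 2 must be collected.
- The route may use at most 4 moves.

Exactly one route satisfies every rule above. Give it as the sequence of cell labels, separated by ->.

6 -> 3 -> 2 -> 5 -> 8

The budget equals the shortest possible length, so every move has to be on a shortest route through the required cells.
Route from 6: up to 3, left to 2, 2× down (reaching 8) — 4 moves in all.
Check: all required cells visited; 4 ≤ 4 moves.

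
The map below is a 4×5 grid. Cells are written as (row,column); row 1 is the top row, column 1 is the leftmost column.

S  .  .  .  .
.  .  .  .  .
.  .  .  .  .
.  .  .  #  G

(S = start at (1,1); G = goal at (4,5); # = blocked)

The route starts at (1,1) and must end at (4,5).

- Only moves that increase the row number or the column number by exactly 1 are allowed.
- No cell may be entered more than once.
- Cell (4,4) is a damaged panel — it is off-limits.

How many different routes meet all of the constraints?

A right/down-only route from (1,1) to (4,5) makes exactly 3 down-moves and 4 right-moves in some order.
With no other constraints that would be C(7,3) = 35 routes.
Subtract routes through each blocked cell (inclusion–exclusion for overlaps): − through (4,4): 20 → 15.
That gives 15 routes.

15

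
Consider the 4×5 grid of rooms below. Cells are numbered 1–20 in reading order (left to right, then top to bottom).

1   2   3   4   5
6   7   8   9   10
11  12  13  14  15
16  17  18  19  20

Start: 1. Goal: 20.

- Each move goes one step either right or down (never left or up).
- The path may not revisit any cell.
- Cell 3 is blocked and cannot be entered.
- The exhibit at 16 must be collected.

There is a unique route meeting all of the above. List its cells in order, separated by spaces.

1 6 11 16 17 18 19 20

Moves only go right or down, so the column and row indices never decrease.
Route from 1: down 3 to 16, right 4 to 20 — 7 moves in all.
Check: all required cells visited.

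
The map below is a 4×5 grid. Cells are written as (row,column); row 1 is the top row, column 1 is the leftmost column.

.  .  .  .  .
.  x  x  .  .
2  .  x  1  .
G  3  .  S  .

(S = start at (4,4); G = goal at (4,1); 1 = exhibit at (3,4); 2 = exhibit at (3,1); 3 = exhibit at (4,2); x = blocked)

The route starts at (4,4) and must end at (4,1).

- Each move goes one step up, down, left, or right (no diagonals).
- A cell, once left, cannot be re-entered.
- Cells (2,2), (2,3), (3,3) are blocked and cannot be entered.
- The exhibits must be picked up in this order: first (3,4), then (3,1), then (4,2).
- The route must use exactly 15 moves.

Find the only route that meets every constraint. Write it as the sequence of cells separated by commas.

(4,4), (4,5), (3,5), (3,4), (2,4), (2,5), (1,5), (1,4), (1,3), (1,2), (1,1), (2,1), (3,1), (3,2), (4,2), (4,1)

The waypoints must appear in the order (3,4), (3,1), (4,2), with no cell reused.
Route from (4,4): right 1 to (4,5), up 1 to (3,5), left 1 to (3,4), up 1 to (2,4), right 1 to (2,5), up 1 to (1,5), left 4 to (1,1), down 2 to (3,1), right 1 to (3,2), down 1 to (4,2), left 1 to (4,1) — 15 moves in all.
Check: order respected (1 at step 3, 2 at step 12, 3 at step 14); 15 moves as required.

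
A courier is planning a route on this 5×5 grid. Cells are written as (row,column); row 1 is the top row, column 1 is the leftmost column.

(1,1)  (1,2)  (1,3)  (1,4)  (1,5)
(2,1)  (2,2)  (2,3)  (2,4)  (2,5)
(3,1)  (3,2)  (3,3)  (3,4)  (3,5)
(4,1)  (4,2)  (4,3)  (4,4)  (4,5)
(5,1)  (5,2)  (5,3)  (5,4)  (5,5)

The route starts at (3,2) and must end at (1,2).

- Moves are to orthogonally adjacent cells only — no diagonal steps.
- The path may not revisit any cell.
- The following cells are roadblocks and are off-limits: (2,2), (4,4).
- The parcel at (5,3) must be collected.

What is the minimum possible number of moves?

8

Any route passes through (5,3) somewhere between (3,2) and (1,2). Summing Manhattan distances along the two legs ((3,2) → (5,3) → (1,2)) gives a lower bound of 3 + 5 = 8 moves.
A route of 8 moves achieves this: (3,2) → (4,2) → (5,2) → (5,3) → (4,3) → (3,3) → (2,3) → (1,3) → (1,2).
Since 8 matches the lower bound, it is optimal.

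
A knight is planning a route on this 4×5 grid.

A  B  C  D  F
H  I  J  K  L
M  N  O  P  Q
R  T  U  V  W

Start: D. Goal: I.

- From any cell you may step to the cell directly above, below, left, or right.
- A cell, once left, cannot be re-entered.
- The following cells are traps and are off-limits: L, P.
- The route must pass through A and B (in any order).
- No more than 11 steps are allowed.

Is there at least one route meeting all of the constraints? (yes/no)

yes

One route that works: D → C → B → A → H → I.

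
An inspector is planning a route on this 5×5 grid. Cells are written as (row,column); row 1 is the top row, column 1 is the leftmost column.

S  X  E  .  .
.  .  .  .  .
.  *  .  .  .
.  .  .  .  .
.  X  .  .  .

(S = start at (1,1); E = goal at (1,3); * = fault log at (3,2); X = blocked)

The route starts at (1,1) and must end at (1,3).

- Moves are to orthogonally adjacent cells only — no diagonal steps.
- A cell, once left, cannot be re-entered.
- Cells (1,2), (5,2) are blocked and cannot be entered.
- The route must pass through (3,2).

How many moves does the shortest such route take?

6

Any route passes through (3,2) somewhere between (1,1) and (1,3). Summing Manhattan distances along the two legs ((1,1) → (3,2) → (1,3)) gives a lower bound of 3 + 3 = 6 moves.
A route of 6 moves achieves this: (1,1) → (2,1) → (3,1) → (3,2) → (2,2) → (2,3) → (1,3).
Since 6 matches the lower bound, it is optimal.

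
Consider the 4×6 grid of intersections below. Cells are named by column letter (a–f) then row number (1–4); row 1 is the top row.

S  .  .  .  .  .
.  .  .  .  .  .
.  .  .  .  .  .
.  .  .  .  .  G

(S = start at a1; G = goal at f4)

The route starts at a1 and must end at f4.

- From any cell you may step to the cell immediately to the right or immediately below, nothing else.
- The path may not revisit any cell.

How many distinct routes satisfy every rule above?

A right/down-only route from a1 to f4 makes exactly 3 down-moves and 5 right-moves in some order.
With no other constraints that would be C(8,3) = 56 routes.
That gives 56 routes.

56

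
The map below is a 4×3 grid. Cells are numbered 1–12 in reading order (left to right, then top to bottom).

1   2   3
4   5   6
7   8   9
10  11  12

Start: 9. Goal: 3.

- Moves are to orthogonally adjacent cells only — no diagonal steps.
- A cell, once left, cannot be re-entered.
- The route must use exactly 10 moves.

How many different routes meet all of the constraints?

5

Need simple routes of exactly 10 moves from 9 to 3 (Manhattan distance 2, so 4 moves are spent on a detour and 4 undoing it).
Enumerating: 9 6 5 8 11 10 7 4 1 2 3 | 9 12 11 8 7 4 1 2 5 6 3 | 9 12 11 10 7 4 1 2 5 6 3 | 9 12 11 10 7 8 5 4 1 2 3 | 9 8 11 10 7 4 1 2 5 6 3.
That gives 5 routes.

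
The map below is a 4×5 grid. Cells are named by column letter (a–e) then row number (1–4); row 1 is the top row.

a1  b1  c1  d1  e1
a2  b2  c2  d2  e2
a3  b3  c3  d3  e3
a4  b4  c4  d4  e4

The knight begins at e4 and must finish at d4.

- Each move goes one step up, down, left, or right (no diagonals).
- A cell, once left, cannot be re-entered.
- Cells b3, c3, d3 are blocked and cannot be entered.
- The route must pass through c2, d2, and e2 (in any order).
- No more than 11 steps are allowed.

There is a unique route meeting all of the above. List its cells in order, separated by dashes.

e4 - e3 - e2 - d2 - c2 - b2 - a2 - a3 - a4 - b4 - c4 - d4

The 11-move cap with required stops at c2, d2, e2 leaves no slack for detours.
Route from e4: up 2 to e2, left 4 to a2, down 2 to a4, right 3 to d4 — 11 moves in all.
Check: all required cells visited; 11 ≤ 11 moves.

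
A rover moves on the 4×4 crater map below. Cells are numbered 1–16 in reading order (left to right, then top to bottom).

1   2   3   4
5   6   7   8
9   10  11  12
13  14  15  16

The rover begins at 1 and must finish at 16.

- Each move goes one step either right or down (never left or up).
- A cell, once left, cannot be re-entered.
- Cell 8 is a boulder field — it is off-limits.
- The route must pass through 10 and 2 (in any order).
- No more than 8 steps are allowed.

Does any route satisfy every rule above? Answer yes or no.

One route that works: 1 → 2 → 6 → 10 → 14 → 15 → 16.

yes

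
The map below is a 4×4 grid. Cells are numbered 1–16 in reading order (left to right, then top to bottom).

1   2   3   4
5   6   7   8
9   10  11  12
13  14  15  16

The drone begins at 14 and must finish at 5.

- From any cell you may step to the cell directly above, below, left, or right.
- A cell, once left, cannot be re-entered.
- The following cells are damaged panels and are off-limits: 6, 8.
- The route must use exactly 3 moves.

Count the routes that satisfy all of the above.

Need simple routes of exactly 3 moves from 14 to 5 (Manhattan distance 3, so 0 moves are spent on a detour and 0 undoing it).
Enumerating: 14 10 9 5 | 14 13 9 5.
That gives 2 routes.

2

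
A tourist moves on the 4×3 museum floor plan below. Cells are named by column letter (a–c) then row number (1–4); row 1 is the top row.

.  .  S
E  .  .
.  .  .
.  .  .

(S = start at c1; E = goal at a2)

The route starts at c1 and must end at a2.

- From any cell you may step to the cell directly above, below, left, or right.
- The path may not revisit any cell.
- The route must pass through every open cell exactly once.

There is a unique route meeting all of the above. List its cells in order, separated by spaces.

Need to visit all 12 open cells exactly once, starting at c1 and ending at a2.
Cell a4 has only two open neighbours (a3 and b4), so the path must pass straight through it: one of those is the cell it's entered from and the other is where it exits.
Route from c1: 3× down (reaching c4), 2× left (reaching a4), up to a3, right to b3, 2× up (reaching b1), left to a1, down to a2 — 11 moves in all.
Check: all 12 open cells covered.

c1 c2 c3 c4 b4 a4 a3 b3 b2 b1 a1 a2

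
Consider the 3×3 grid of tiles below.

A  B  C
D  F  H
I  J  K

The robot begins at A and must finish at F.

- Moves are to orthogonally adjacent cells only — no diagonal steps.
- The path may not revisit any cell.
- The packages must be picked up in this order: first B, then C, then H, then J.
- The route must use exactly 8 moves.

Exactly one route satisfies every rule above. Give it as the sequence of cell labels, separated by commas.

The waypoints must appear in the order B, C, H, J, with no cell reused.
Route from A: right 2 to C, down 2 to K, left 2 to I, up 1 to D, right 1 to F — 8 moves in all.
Check: order respected (B at step 1, C at step 2, H at step 3, J at step 5); 8 moves as required.

A, B, C, H, K, J, I, D, F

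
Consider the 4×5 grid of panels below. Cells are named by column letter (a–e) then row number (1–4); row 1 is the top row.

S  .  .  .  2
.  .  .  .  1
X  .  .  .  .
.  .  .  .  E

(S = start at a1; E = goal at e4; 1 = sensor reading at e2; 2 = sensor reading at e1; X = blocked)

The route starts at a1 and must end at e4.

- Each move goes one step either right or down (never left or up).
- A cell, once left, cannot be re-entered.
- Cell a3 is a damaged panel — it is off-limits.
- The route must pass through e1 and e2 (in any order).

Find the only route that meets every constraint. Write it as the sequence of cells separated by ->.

a1 -> b1 -> c1 -> d1 -> e1 -> e2 -> e3 -> e4

Moves only go right or down, so the column and row indices never decrease.
Route from a1: 4× right (reaching e1), 3× down (reaching e4) — 7 moves in all.
Check: all required cells visited.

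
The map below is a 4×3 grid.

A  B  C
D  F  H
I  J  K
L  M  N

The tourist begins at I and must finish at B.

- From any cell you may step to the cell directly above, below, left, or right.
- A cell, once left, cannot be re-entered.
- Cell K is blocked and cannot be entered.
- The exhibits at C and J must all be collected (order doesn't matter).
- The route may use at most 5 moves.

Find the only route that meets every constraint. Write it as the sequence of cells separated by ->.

I -> J -> F -> H -> C -> B

The budget equals the shortest possible length, so every move has to be on a shortest route through the required cells.
Route from I: right to J, up to F, right to H, up to C, left to B — 5 moves in all.
Check: all required cells visited; 5 ≤ 5 moves.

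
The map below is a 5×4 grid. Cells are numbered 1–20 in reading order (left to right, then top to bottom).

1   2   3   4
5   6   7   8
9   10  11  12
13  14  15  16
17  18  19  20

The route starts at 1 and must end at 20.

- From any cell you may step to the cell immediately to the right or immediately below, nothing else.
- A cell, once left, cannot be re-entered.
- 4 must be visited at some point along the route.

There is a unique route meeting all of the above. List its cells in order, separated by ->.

1 -> 2 -> 3 -> 4 -> 8 -> 12 -> 16 -> 20

Moves only go right or down, so the column and row indices never decrease.
Route from 1: 3× right (reaching 4), 4× down (reaching 20) — 7 moves in all.
Check: all required cells visited.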